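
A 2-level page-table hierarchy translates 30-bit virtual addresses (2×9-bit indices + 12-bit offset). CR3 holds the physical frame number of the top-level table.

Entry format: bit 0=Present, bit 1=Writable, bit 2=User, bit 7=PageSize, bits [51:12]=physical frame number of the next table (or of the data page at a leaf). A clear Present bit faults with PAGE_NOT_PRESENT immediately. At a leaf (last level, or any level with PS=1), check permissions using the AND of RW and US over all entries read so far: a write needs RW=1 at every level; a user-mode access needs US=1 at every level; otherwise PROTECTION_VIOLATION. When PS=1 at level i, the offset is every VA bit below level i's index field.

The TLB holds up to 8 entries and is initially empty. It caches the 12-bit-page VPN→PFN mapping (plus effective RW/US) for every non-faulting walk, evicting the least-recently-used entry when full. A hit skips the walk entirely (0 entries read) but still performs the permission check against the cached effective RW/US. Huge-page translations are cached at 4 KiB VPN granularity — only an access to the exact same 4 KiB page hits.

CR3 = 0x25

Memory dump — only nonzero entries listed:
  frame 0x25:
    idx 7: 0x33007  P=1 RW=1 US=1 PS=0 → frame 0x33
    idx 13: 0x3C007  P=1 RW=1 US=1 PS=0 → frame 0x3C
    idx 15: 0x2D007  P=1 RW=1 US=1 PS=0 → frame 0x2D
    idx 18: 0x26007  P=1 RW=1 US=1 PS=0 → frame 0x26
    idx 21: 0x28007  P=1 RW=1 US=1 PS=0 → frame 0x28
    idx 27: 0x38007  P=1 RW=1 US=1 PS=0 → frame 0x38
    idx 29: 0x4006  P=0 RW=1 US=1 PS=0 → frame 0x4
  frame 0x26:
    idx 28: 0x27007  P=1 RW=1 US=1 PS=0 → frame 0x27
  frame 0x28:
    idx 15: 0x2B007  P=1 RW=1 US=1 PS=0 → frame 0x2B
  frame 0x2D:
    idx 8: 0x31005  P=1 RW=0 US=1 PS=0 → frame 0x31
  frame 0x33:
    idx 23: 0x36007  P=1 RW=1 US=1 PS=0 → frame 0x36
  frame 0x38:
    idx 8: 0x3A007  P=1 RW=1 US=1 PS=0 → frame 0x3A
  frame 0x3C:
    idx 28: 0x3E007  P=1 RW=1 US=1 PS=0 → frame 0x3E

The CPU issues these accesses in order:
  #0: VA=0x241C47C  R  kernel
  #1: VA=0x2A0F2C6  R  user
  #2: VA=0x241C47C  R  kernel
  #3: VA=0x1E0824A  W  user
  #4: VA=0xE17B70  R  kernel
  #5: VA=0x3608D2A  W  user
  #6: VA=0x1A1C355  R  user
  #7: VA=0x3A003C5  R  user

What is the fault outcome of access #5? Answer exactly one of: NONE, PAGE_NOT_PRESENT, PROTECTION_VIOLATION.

Walk each access:
#0 VA=0x241C47C (r,kernel):
  L0 @0x25[18] → 0x26007  P=1,RW=1,US=1,PS=0
  L1 @0x26[28] → 0x27007  P=1,RW=1,US=1,PS=0
  ✓ 0x2747C  — 2 lookups
#1 VA=0x2A0F2C6 (r,user):
  L0 @0x25[21] → 0x28007  P=1,RW=1,US=1,PS=0
  L1 @0x28[15] → 0x2B007  P=1,RW=1,US=1,PS=0
  ✓ 0x2B2C6  — 2 lookups
#2 VA=0x241C47C (r,kernel):
  TLB hit vpn=0x241C → PA=0x2747C
#3 VA=0x1E0824A (w,user):
  L0 @0x25[15] → 0x2D007  P=1,RW=1,US=1,PS=0
  L1 @0x2D[8] → 0x31005  P=1,RW=0,US=1,PS=0
  ⇒ fault: PROTECTION_VIOLATION  — 2 lookups
#4 VA=0xE17B70 (r,kernel):
  L0 @0x25[7] → 0x33007  P=1,RW=1,US=1,PS=0
  L1 @0x33[23] → 0x36007  P=1,RW=1,US=1,PS=0
  ✓ 0x36B70  — 2 lookups
#5 VA=0x3608D2A (w,user):
  L0 @0x25[27] → 0x38007  P=1,RW=1,US=1,PS=0
  L1 @0x38[8] → 0x3A007  P=1,RW=1,US=1,PS=0
  ✓ 0x3AD2A  — 2 lookups
#6 VA=0x1A1C355 (r,user):
  L0 @0x25[13] → 0x3C007  P=1,RW=1,US=1,PS=0
  L1 @0x3C[28] → 0x3E007  P=1,RW=1,US=1,PS=0
  ✓ 0x3E355  — 2 lookups
#7 VA=0x3A003C5 (r,user):
  L0 @0x25[29] → 0x4006  P=0,RW=1,US=1,PS=0
  ⇒ fault: PAGE_NOT_PRESENT  — 1 lookups

Access #5 fault: NONE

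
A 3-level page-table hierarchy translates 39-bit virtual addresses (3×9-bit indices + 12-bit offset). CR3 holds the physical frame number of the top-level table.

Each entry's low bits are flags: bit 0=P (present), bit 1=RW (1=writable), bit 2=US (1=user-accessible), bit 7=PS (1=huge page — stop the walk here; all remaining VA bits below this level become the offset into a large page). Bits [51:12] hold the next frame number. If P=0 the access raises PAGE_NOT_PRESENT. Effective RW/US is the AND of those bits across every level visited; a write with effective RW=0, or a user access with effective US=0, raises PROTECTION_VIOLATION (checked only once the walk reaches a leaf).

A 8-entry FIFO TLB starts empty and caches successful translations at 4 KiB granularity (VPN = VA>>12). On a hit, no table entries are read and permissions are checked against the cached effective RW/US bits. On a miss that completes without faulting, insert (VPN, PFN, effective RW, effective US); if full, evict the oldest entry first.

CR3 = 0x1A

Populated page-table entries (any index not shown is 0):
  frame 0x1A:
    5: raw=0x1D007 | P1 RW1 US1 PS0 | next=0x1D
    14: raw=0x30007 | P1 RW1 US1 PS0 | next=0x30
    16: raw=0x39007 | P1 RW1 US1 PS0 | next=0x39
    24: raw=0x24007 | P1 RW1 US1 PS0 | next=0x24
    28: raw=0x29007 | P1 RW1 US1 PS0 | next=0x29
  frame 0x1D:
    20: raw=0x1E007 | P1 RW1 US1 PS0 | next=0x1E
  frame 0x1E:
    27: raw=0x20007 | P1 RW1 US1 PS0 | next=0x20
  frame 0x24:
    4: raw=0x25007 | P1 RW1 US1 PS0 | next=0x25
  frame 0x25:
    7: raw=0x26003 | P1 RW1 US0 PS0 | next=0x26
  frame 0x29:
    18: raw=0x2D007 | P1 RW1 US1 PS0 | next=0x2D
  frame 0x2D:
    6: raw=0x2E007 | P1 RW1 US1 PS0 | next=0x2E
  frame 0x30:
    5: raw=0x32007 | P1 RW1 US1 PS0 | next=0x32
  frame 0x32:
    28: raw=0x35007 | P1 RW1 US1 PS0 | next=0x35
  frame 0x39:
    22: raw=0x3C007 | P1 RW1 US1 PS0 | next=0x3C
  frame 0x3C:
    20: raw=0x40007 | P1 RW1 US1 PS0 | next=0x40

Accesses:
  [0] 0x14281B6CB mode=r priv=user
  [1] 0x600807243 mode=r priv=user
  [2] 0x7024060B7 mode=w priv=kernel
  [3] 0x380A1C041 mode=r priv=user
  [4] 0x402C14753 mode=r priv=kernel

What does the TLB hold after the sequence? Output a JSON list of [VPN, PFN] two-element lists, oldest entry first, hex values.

Trace:
#0 VA=0x14281B6CB (r,user):
  lvl0: tbl 0x1A, slot 5 ⇒ 0x1D007 (P1/RW1/US1/PS0)
  lvl1: tbl 0x1D, slot 20 ⇒ 0x1E007 (P1/RW1/US1/PS0)
  lvl2: tbl 0x1E, slot 27 ⇒ 0x20007 (P1/RW1/US1/PS0)
  ⇒ phys 0x206CB  [3 reads]
#1 VA=0x600807243 (r,user):
  lvl0: tbl 0x1A, slot 24 ⇒ 0x24007 (P1/RW1/US1/PS0)
  lvl1: tbl 0x24, slot 4 ⇒ 0x25007 (P1/RW1/US1/PS0)
  lvl2: tbl 0x25, slot 7 ⇒ 0x26003 (P1/RW1/US0/PS0)
  → PROTECTION_VIOLATION  (3 entries read)
#2 VA=0x7024060B7 (w,kernel):
  lvl0: tbl 0x1A, slot 28 ⇒ 0x29007 (P1/RW1/US1/PS0)
  lvl1: tbl 0x29, slot 18 ⇒ 0x2D007 (P1/RW1/US1/PS0)
  lvl2: tbl 0x2D, slot 6 ⇒ 0x2E007 (P1/RW1/US1/PS0)
  ⇒ phys 0x2E0B7  [3 reads]
#3 VA=0x380A1C041 (r,user):
  lvl0: tbl 0x1A, slot 14 ⇒ 0x30007 (P1/RW1/US1/PS0)
  lvl1: tbl 0x30, slot 5 ⇒ 0x32007 (P1/RW1/US1/PS0)
  lvl2: tbl 0x32, slot 28 ⇒ 0x35007 (P1/RW1/US1/PS0)
  ⇒ phys 0x35041  [3 reads]
#4 VA=0x402C14753 (r,kernel):
  lvl0: tbl 0x1A, slot 16 ⇒ 0x39007 (P1/RW1/US1/PS0)
  lvl1: tbl 0x39, slot 22 ⇒ 0x3C007 (P1/RW1/US1/PS0)
  lvl2: tbl 0x3C, slot 20 ⇒ 0x40007 (P1/RW1/US1/PS0)
  ⇒ phys 0x40753  [3 reads]

TLB: [["0x14281B", "0x20"], ["0x702406", "0x2E"], ["0x380A1C", "0x35"], ["0x402C14", "0x40"]]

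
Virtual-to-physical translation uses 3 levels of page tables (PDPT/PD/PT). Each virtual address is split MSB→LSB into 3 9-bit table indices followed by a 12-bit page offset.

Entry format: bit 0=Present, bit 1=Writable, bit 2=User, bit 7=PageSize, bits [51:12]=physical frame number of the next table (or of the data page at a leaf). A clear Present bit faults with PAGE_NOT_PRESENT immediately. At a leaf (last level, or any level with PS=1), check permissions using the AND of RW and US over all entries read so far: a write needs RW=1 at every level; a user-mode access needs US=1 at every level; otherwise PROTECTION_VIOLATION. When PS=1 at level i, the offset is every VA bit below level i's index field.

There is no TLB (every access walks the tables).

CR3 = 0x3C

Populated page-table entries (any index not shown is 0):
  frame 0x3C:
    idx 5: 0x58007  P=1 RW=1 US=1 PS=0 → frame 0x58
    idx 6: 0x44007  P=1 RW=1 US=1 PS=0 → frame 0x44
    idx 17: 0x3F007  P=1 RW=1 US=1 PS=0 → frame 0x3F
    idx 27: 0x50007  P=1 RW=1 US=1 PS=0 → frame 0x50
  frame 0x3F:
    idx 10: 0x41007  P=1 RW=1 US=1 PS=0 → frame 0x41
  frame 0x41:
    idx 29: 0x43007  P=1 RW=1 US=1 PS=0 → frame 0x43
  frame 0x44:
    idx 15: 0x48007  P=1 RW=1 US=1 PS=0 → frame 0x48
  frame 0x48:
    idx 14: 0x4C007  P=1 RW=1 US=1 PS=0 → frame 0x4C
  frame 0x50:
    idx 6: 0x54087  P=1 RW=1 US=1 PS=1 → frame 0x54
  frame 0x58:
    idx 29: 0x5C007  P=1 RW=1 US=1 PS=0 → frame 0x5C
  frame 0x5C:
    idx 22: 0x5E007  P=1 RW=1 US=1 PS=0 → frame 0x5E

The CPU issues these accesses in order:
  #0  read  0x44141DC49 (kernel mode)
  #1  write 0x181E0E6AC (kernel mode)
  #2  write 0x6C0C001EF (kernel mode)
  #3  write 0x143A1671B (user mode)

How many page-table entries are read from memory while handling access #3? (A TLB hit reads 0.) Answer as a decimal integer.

Walk each access:
#0 VA=0x44141DC49 (r,kernel):
  L0: frame=0x3C idx=17 entry=0x3F007 [P=1 RW=1 US=1 PS=0]
  L1: frame=0x3F idx=10 entry=0x41007 [P=1 RW=1 US=1 PS=0]
  L2: frame=0x41 idx=29 entry=0x43007 [P=1 RW=1 US=1 PS=0]
  → PA=0x43C49  (3 entries read)
#1 VA=0x181E0E6AC (w,kernel):
  L0: frame=0x3C idx=6 entry=0x44007 [P=1 RW=1 US=1 PS=0]
  L1: frame=0x44 idx=15 entry=0x48007 [P=1 RW=1 US=1 PS=0]
  L2: frame=0x48 idx=14 entry=0x4C007 [P=1 RW=1 US=1 PS=0]
  → PA=0x4C6AC  (3 entries read)
#2 VA=0x6C0C001EF (w,kernel):
  L0: frame=0x3C idx=27 entry=0x50007 [P=1 RW=1 US=1 PS=0]
  L1: frame=0x50 idx=6 entry=0x54087 [P=1 RW=1 US=1 PS=1]
  → PA=0x541EF (huge @L1)  (2 entries read)
#3 VA=0x143A1671B (w,user):
  L0: frame=0x3C idx=5 entry=0x58007 [P=1 RW=1 US=1 PS=0]
  L1: frame=0x58 idx=29 entry=0x5C007 [P=1 RW=1 US=1 PS=0]
  L2: frame=0x5C idx=22 entry=0x5E007 [P=1 RW=1 US=1 PS=0]
  → PA=0x5E71B  (3 entries read)

Entries read for #3: 3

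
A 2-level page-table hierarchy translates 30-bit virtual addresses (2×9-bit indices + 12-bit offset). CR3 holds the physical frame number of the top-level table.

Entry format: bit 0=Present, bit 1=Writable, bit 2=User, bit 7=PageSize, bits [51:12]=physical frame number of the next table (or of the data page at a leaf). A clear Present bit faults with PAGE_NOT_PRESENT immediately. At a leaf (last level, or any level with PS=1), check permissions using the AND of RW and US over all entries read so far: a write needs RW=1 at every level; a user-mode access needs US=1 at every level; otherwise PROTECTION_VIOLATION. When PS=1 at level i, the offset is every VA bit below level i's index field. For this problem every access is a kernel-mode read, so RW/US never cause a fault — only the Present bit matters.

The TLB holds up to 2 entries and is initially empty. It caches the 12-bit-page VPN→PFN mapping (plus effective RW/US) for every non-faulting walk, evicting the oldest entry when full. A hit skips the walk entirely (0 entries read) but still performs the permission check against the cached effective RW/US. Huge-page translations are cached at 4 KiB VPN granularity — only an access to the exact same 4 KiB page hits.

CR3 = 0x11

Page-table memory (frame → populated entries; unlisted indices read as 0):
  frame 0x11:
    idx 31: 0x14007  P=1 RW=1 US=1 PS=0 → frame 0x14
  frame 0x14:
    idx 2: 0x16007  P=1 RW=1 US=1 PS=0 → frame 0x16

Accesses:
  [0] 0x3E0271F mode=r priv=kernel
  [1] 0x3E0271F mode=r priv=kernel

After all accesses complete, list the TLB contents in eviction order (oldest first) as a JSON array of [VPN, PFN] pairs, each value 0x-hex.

Walk each access:
#0 VA=0x3E0271F (r,kernel):
  L0: frame=0x11 idx=31 entry=0x14007 [P=1 RW=1 US=1 PS=0]
  L1: frame=0x14 idx=2 entry=0x16007 [P=1 RW=1 US=1 PS=0]
  → PA=0x1671F  (2 entries read)
#1 VA=0x3E0271F (r,kernel):
  TLB hit vpn=0x3E02 → PA=0x1671F

TLB: [["0x3E02", "0x16"]]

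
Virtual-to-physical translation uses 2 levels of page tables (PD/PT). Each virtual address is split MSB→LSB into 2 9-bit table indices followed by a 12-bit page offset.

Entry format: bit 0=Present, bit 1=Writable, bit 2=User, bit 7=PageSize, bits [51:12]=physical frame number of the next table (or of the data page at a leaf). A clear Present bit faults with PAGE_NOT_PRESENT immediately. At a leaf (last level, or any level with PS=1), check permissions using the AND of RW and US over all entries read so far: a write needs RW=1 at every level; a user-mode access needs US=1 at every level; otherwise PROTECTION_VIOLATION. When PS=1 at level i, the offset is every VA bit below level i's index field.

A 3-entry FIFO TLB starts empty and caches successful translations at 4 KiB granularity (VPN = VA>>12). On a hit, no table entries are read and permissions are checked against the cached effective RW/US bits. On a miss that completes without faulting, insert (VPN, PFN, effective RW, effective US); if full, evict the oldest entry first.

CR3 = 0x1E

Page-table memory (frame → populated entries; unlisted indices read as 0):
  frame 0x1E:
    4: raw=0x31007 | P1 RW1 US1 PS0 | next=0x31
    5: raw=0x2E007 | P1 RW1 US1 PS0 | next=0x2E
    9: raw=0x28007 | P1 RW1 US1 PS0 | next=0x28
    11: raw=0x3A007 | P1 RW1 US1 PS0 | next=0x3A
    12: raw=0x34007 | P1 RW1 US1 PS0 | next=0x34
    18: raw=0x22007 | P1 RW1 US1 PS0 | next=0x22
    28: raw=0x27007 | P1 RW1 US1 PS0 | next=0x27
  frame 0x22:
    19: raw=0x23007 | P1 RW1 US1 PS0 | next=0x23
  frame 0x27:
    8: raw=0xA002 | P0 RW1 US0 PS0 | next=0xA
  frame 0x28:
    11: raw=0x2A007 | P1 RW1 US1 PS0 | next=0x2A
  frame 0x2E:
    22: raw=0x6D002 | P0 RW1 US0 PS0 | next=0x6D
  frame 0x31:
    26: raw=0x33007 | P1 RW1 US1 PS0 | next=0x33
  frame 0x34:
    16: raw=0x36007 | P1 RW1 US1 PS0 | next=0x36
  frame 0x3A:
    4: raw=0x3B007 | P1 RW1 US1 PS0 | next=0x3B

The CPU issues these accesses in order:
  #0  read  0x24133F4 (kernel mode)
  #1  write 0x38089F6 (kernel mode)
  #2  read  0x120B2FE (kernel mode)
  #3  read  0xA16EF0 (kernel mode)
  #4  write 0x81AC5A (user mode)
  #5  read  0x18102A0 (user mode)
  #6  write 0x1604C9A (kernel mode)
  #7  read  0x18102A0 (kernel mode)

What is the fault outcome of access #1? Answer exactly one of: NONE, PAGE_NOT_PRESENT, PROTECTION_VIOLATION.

Walk each access:
#0 VA=0x24133F4 (r,kernel):
  L0: frame=0x1E idx=18 entry=0x22007 [P=1 RW=1 US=1 PS=0]
  L1: frame=0x22 idx=19 entry=0x23007 [P=1 RW=1 US=1 PS=0]
  ✓ 0x233F4  — 2 lookups
#1 VA=0x38089F6 (w,kernel):
  L0: frame=0x1E idx=28 entry=0x27007 [P=1 RW=1 US=1 PS=0]
  L1: frame=0x27 idx=8 entry=0xA002 [P=0 RW=1 US=0 PS=0]
  → PAGE_NOT_PRESENT  (2 entries read)
#2 VA=0x120B2FE (r,kernel):
  L0: frame=0x1E idx=9 entry=0x28007 [P=1 RW=1 US=1 PS=0]
  L1: frame=0x28 idx=11 entry=0x2A007 [P=1 RW=1 US=1 PS=0]
  ✓ 0x2A2FE  — 2 lookups
#3 VA=0xA16EF0 (r,kernel):
  L0: frame=0x1E idx=5 entry=0x2E007 [P=1 RW=1 US=1 PS=0]
  L1: frame=0x2E idx=22 entry=0x6D002 [P=0 RW=1 US=0 PS=0]
  → PAGE_NOT_PRESENT  (2 entries read)
#4 VA=0x81AC5A (w,user):
  L0: frame=0x1E idx=4 entry=0x31007 [P=1 RW=1 US=1 PS=0]
  L1: frame=0x31 idx=26 entry=0x33007 [P=1 RW=1 US=1 PS=0]
  ✓ 0x33C5A  — 2 lookups
#5 VA=0x18102A0 (r,user):
  L0: frame=0x1E idx=12 entry=0x34007 [P=1 RW=1 US=1 PS=0]
  L1: frame=0x34 idx=16 entry=0x36007 [P=1 RW=1 US=1 PS=0]
  ✓ 0x362A0  — 2 lookups
#6 VA=0x1604C9A (w,kernel):
  L0: frame=0x1E idx=11 entry=0x3A007 [P=1 RW=1 US=1 PS=0]
  L1: frame=0x3A idx=4 entry=0x3B007 [P=1 RW=1 US=1 PS=0]
  ✓ 0x3BC9A  — 2 lookups
#7 VA=0x18102A0 (r,kernel):
  TLB hit vpn=0x1810 → PA=0x362A0

Access #1 fault: PAGE_NOT_PRESENT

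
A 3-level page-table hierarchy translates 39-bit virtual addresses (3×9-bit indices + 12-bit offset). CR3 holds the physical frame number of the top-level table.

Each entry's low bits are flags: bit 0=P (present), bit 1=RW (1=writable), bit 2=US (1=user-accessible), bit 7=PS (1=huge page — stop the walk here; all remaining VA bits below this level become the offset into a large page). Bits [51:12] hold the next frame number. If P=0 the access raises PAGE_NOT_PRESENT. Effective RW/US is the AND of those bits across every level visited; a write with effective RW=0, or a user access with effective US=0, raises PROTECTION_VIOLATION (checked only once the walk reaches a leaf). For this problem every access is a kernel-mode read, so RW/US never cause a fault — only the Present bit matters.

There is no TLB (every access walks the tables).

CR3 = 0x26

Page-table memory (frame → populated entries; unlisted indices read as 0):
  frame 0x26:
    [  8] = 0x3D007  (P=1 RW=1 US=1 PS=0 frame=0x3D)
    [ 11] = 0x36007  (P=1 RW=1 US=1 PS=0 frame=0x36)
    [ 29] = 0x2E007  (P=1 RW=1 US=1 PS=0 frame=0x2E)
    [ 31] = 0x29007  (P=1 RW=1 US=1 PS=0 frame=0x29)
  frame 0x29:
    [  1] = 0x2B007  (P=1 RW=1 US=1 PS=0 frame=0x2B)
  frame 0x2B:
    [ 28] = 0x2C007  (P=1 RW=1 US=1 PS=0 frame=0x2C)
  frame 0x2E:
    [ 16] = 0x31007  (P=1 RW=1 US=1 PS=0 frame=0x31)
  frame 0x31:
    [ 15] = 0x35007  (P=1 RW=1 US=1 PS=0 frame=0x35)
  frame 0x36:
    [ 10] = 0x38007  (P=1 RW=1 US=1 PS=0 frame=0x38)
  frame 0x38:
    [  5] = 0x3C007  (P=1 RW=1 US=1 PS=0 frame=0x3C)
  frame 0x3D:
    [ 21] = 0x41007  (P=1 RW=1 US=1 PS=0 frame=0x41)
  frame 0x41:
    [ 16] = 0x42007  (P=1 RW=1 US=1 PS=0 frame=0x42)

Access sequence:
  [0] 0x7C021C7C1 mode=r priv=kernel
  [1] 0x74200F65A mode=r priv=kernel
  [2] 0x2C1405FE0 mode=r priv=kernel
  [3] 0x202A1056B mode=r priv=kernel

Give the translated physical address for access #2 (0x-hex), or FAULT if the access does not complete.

Per-access translation:
#0 VA=0x7C021C7C1 (r,kernel):
  lvl0: tbl 0x26, slot 31 ⇒ 0x29007 (P1/RW1/US1/PS0)
  lvl1: tbl 0x29, slot 1 ⇒ 0x2B007 (P1/RW1/US1/PS0)
  lvl2: tbl 0x2B, slot 28 ⇒ 0x2C007 (P1/RW1/US1/PS0)
  → PA=0x2C7C1  (3 entries read)
#1 VA=0x74200F65A (r,kernel):
  lvl0: tbl 0x26, slot 29 ⇒ 0x2E007 (P1/RW1/US1/PS0)
  lvl1: tbl 0x2E, slot 16 ⇒ 0x31007 (P1/RW1/US1/PS0)
  lvl2: tbl 0x31, slot 15 ⇒ 0x35007 (P1/RW1/US1/PS0)
  → PA=0x3565A  (3 entries read)
#2 VA=0x2C1405FE0 (r,kernel):
  lvl0: tbl 0x26, slot 11 ⇒ 0x36007 (P1/RW1/US1/PS0)
  lvl1: tbl 0x36, slot 10 ⇒ 0x38007 (P1/RW1/US1/PS0)
  lvl2: tbl 0x38, slot 5 ⇒ 0x3C007 (P1/RW1/US1/PS0)
  → PA=0x3CFE0  (3 entries read)
#3 VA=0x202A1056B (r,kernel):
  lvl0: tbl 0x26, slot 8 ⇒ 0x3D007 (P1/RW1/US1/PS0)
  lvl1: tbl 0x3D, slot 21 ⇒ 0x41007 (P1/RW1/US1/PS0)
  lvl2: tbl 0x41, slot 16 ⇒ 0x42007 (P1/RW1/US1/PS0)
  → PA=0x4256B  (3 entries read)

Access #2 PA: 0x3CFE0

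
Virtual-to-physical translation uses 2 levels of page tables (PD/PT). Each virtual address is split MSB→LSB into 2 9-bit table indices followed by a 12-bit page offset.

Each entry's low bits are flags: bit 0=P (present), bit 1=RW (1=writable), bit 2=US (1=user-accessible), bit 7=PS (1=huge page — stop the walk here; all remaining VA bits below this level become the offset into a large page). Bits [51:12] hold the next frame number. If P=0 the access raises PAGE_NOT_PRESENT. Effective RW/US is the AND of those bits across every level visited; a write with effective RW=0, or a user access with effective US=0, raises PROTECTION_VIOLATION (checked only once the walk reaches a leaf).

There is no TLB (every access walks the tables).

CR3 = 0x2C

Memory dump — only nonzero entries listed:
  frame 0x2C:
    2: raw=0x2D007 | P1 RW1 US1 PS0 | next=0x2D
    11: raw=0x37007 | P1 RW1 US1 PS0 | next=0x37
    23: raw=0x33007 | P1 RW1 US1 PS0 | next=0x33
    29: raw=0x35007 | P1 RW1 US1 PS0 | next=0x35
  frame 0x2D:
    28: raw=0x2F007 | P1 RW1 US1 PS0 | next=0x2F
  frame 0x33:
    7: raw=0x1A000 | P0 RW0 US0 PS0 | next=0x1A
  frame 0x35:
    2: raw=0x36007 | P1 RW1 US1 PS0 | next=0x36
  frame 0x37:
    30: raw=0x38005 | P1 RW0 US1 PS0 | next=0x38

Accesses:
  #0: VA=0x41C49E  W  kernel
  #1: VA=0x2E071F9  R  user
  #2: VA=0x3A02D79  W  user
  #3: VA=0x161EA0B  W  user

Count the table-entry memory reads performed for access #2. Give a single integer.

Per-access translation:
#0 VA=0x41C49E (w,kernel):
  L0 @0x2C[2] → 0x2D007  P=1,RW=1,US=1,PS=0
  L1 @0x2D[28] → 0x2F007  P=1,RW=1,US=1,PS=0
  ⇒ phys 0x2F49E  [2 reads]
#1 VA=0x2E071F9 (r,user):
  L0 @0x2C[23] → 0x33007  P=1,RW=1,US=1,PS=0
  L1 @0x33[7] → 0x1A000  P=0,RW=0,US=0,PS=0
  ✗ PAGE_NOT_PRESENT  [2 reads]
#2 VA=0x3A02D79 (w,user):
  L0 @0x2C[29] → 0x35007  P=1,RW=1,US=1,PS=0
  L1 @0x35[2] → 0x36007  P=1,RW=1,US=1,PS=0
  ⇒ phys 0x36D79  [2 reads]
#3 VA=0x161EA0B (w,user):
  L0 @0x2C[11] → 0x37007  P=1,RW=1,US=1,PS=0
  L1 @0x37[30] → 0x38005  P=1,RW=0,US=1,PS=0
  ✗ PROTECTION_VIOLATION  [2 reads]

Entries read for #2: 2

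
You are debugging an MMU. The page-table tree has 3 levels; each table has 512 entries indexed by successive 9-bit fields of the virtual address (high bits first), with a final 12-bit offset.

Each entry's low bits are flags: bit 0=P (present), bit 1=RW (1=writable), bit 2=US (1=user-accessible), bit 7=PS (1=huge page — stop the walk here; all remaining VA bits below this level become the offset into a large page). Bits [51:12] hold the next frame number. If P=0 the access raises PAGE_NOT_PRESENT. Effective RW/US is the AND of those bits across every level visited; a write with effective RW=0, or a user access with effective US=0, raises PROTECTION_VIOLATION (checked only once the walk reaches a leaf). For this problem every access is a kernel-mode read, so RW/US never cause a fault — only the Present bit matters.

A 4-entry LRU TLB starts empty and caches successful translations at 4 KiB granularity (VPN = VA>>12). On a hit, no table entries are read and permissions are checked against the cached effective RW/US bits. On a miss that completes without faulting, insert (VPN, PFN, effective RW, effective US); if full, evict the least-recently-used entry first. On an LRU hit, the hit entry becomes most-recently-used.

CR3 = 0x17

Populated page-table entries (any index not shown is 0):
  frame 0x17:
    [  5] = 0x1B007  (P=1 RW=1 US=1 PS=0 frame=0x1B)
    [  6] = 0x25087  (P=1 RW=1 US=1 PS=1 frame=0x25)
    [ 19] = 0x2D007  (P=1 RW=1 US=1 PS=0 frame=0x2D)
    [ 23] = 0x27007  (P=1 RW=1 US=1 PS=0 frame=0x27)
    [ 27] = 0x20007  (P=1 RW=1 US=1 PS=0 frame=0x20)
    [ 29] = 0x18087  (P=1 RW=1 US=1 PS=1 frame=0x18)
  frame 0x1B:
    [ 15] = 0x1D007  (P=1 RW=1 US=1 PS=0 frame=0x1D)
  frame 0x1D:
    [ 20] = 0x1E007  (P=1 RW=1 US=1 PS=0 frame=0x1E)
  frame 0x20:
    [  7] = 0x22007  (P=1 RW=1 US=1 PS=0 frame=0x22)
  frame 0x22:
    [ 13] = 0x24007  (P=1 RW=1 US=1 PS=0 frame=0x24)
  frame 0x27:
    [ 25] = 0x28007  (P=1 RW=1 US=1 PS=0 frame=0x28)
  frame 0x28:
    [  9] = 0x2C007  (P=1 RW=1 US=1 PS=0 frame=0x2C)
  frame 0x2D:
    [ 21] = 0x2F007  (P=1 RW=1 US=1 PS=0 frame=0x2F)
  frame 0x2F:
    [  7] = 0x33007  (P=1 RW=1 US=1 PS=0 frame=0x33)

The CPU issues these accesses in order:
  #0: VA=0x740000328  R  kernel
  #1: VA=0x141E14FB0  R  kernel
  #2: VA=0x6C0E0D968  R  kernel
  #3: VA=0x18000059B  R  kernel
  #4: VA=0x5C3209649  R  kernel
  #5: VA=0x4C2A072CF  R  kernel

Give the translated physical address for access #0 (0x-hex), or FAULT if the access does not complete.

Trace:
#0 VA=0x740000328 (r,kernel):
  L0 @0x17[29] → 0x18087  P=1,RW=1,US=1,PS=1
  ⇒ phys 0x18328 (huge @L0)  [1 reads]
#1 VA=0x141E14FB0 (r,kernel):
  L0 @0x17[5] → 0x1B007  P=1,RW=1,US=1,PS=0
  L1 @0x1B[15] → 0x1D007  P=1,RW=1,US=1,PS=0
  L2 @0x1D[20] → 0x1E007  P=1,RW=1,US=1,PS=0
  ⇒ phys 0x1EFB0  [3 reads]
#2 VA=0x6C0E0D968 (r,kernel):
  L0 @0x17[27] → 0x20007  P=1,RW=1,US=1,PS=0
  L1 @0x20[7] → 0x22007  P=1,RW=1,US=1,PS=0
  L2 @0x22[13] → 0x24007  P=1,RW=1,US=1,PS=0
  ⇒ phys 0x24968  [3 reads]
#3 VA=0x18000059B (r,kernel):
  L0 @0x17[6] → 0x25087  P=1,RW=1,US=1,PS=1
  ⇒ phys 0x2559B (huge @L0)  [1 reads]
#4 VA=0x5C3209649 (r,kernel):
  L0 @0x17[23] → 0x27007  P=1,RW=1,US=1,PS=0
  L1 @0x27[25] → 0x28007  P=1,RW=1,US=1,PS=0
  L2 @0x28[9] → 0x2C007  P=1,RW=1,US=1,PS=0
  ⇒ phys 0x2C649  [3 reads]
#5 VA=0x4C2A072CF (r,kernel):
  L0 @0x17[19] → 0x2D007  P=1,RW=1,US=1,PS=0
  L1 @0x2D[21] → 0x2F007  P=1,RW=1,US=1,PS=0
  L2 @0x2F[7] → 0x33007  P=1,RW=1,US=1,PS=0
  ⇒ phys 0x332CF  [3 reads]

Access #0 PA: 0x18328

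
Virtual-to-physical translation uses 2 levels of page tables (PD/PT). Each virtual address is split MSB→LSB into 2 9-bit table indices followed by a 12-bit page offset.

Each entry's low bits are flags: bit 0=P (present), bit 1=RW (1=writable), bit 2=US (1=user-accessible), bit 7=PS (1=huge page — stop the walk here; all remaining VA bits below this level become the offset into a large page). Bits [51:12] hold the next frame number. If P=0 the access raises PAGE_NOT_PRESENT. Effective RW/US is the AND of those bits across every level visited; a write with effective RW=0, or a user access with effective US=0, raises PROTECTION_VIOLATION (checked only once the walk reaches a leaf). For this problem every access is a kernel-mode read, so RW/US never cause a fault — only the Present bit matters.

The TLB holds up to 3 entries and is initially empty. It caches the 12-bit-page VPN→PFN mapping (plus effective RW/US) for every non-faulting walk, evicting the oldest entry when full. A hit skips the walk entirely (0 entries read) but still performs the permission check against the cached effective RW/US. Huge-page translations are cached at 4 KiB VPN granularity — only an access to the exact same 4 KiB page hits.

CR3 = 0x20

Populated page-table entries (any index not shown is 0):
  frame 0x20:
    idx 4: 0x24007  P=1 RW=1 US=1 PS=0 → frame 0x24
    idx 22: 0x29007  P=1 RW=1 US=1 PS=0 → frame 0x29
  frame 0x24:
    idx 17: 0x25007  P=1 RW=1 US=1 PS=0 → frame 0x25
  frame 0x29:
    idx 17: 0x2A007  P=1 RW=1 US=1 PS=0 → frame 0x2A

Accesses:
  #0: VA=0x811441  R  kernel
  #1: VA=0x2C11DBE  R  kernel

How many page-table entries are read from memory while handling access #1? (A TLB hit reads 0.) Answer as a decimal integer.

Walk each access:
#0 VA=0x811441 (r,kernel):
  [0] read 0x20 idx=4: raw=0x24007 flags P=1 W=1 U=1 S=0
  [1] read 0x24 idx=17: raw=0x25007 flags P=1 W=1 U=1 S=0
  → PA=0x25441  (2 entries read)
#1 VA=0x2C11DBE (r,kernel):
  [0] read 0x20 idx=22: raw=0x29007 flags P=1 W=1 U=1 S=0
  [1] read 0x29 idx=17: raw=0x2A007 flags P=1 W=1 U=1 S=0
  → PA=0x2ADBE  (2 entries read)

Entries read for #1: 2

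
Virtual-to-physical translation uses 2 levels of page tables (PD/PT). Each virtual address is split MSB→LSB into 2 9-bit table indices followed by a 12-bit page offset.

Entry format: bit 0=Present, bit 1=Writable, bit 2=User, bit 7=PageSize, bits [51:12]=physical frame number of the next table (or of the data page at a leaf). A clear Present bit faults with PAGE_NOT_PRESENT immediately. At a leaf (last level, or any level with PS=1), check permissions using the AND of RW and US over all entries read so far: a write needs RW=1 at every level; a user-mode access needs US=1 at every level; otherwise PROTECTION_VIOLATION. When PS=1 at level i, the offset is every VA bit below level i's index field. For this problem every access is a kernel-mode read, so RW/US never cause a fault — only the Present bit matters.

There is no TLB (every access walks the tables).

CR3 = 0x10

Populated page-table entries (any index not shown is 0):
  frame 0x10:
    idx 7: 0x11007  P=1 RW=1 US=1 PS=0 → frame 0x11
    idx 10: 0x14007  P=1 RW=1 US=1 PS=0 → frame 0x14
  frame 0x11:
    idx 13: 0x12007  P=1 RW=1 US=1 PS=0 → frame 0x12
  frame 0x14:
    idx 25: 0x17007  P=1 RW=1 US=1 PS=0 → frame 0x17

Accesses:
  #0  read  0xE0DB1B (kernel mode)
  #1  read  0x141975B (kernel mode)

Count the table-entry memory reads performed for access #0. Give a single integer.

Trace:
#0 VA=0xE0DB1B (r,kernel):
  L0: frame=0x10 idx=7 entry=0x11007 [P=1 RW=1 US=1 PS=0]
  L1: frame=0x11 idx=13 entry=0x12007 [P=1 RW=1 US=1 PS=0]
  ⇒ phys 0x12B1B  [2 reads]
#1 VA=0x141975B (r,kernel):
  L0: frame=0x10 idx=10 entry=0x14007 [P=1 RW=1 US=1 PS=0]
  L1: frame=0x14 idx=25 entry=0x17007 [P=1 RW=1 US=1 PS=0]
  ⇒ phys 0x1775B  [2 reads]

Entries read for #0: 2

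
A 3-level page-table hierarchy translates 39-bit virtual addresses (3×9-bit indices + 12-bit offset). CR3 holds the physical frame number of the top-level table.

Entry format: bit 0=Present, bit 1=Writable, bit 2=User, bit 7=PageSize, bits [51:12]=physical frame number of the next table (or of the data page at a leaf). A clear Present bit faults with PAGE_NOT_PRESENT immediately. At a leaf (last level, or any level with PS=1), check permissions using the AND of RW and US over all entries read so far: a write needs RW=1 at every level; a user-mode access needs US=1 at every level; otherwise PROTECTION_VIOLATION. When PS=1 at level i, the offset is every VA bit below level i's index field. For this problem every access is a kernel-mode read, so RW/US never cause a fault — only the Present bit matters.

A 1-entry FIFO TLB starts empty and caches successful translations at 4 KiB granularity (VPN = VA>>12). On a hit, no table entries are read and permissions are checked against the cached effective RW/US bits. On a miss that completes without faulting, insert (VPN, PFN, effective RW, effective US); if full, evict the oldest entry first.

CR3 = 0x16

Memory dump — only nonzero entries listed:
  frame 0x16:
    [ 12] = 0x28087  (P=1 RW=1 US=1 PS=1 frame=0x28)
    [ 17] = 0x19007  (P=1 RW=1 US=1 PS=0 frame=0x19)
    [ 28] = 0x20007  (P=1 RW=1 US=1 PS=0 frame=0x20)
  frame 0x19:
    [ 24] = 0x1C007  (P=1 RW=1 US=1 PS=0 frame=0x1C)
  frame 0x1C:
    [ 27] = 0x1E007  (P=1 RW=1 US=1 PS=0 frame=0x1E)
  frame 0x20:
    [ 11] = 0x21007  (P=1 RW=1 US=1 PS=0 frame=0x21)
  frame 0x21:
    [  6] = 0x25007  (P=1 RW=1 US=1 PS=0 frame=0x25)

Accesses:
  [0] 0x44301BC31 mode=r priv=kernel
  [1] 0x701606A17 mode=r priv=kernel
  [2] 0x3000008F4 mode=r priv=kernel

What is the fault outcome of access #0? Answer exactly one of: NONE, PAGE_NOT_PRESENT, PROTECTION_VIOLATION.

Trace:
#0 VA=0x44301BC31 (r,kernel):
  L0: frame=0x16 idx=17 entry=0x19007 [P=1 RW=1 US=1 PS=0]
  L1: frame=0x19 idx=24 entry=0x1C007 [P=1 RW=1 US=1 PS=0]
  L2: frame=0x1C idx=27 entry=0x1E007 [P=1 RW=1 US=1 PS=0]
  ⇒ phys 0x1EC31  [3 reads]
#1 VA=0x701606A17 (r,kernel):
  L0: frame=0x16 idx=28 entry=0x20007 [P=1 RW=1 US=1 PS=0]
  L1: frame=0x20 idx=11 entry=0x21007 [P=1 RW=1 US=1 PS=0]
  L2: frame=0x21 idx=6 entry=0x25007 [P=1 RW=1 US=1 PS=0]
  ⇒ phys 0x25A17  [3 reads]
#2 VA=0x3000008F4 (r,kernel):
  L0: frame=0x16 idx=12 entry=0x28087 [P=1 RW=1 US=1 PS=1]
  ⇒ phys 0x288F4 (huge @L0)  [1 reads]

Access #0 fault: NONE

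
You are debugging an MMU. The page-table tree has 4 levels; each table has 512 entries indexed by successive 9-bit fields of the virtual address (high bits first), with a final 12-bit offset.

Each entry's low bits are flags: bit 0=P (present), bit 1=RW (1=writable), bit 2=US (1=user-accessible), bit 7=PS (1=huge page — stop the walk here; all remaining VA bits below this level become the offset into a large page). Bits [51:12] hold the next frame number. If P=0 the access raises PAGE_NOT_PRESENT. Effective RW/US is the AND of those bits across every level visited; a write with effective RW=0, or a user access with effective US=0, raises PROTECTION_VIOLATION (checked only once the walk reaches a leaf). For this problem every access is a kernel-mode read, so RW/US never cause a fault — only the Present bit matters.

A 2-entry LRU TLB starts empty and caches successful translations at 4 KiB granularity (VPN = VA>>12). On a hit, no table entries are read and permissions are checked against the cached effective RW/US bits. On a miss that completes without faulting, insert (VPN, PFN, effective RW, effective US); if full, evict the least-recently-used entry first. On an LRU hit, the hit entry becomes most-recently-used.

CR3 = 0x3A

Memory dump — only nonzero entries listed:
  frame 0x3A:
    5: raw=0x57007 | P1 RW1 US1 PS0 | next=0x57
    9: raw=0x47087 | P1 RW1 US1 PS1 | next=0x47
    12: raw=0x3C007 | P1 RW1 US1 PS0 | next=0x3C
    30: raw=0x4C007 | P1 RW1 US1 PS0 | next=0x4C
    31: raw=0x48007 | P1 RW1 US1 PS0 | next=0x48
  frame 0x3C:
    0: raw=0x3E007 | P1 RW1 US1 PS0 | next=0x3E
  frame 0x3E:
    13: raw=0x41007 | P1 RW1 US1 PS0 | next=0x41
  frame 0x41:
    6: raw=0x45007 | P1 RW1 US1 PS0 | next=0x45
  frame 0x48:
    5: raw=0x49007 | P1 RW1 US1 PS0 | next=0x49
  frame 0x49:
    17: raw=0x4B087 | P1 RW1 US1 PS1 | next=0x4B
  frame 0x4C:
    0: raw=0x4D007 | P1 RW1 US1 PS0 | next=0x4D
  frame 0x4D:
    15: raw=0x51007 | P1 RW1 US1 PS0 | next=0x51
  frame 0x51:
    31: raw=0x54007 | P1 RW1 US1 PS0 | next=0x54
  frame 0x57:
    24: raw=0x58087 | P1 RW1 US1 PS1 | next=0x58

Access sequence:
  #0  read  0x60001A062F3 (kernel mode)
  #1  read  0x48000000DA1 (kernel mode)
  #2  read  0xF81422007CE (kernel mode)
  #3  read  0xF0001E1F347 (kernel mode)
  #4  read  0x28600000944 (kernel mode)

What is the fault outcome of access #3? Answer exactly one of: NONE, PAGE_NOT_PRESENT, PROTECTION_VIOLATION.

Trace:
#0 VA=0x60001A062F3 (r,kernel):
  [0] read 0x3A idx=12: raw=0x3C007 flags P=1 W=1 U=1 S=0
  [1] read 0x3C idx=0: raw=0x3E007 flags P=1 W=1 U=1 S=0
  [2] read 0x3E idx=13: raw=0x41007 flags P=1 W=1 U=1 S=0
  [3] read 0x41 idx=6: raw=0x45007 flags P=1 W=1 U=1 S=0
  ✓ 0x452F3  — 4 lookups
#1 VA=0x48000000DA1 (r,kernel):
  [0] read 0x3A idx=9: raw=0x47087 flags P=1 W=1 U=1 S=1
  ✓ 0x47DA1 (huge @L0)  — 1 lookups
#2 VA=0xF81422007CE (r,kernel):
  [0] read 0x3A idx=31: raw=0x48007 flags P=1 W=1 U=1 S=0
  [1] read 0x48 idx=5: raw=0x49007 flags P=1 W=1 U=1 S=0
  [2] read 0x49 idx=17: raw=0x4B087 flags P=1 W=1 U=1 S=1
  ✓ 0x4B7CE (huge @L2)  — 3 lookups
#3 VA=0xF0001E1F347 (r,kernel):
  [0] read 0x3A idx=30: raw=0x4C007 flags P=1 W=1 U=1 S=0
  [1] read 0x4C idx=0: raw=0x4D007 flags P=1 W=1 U=1 S=0
  [2] read 0x4D idx=15: raw=0x51007 flags P=1 W=1 U=1 S=0
  [3] read 0x51 idx=31: raw=0x54007 flags P=1 W=1 U=1 S=0
  ✓ 0x54347  — 4 lookups
#4 VA=0x28600000944 (r,kernel):
  [0] read 0x3A idx=5: raw=0x57007 flags P=1 W=1 U=1 S=0
  [1] read 0x57 idx=24: raw=0x58087 flags P=1 W=1 U=1 S=1
  ✓ 0x58944 (huge @L1)  — 2 lookups

Access #3 fault: NONE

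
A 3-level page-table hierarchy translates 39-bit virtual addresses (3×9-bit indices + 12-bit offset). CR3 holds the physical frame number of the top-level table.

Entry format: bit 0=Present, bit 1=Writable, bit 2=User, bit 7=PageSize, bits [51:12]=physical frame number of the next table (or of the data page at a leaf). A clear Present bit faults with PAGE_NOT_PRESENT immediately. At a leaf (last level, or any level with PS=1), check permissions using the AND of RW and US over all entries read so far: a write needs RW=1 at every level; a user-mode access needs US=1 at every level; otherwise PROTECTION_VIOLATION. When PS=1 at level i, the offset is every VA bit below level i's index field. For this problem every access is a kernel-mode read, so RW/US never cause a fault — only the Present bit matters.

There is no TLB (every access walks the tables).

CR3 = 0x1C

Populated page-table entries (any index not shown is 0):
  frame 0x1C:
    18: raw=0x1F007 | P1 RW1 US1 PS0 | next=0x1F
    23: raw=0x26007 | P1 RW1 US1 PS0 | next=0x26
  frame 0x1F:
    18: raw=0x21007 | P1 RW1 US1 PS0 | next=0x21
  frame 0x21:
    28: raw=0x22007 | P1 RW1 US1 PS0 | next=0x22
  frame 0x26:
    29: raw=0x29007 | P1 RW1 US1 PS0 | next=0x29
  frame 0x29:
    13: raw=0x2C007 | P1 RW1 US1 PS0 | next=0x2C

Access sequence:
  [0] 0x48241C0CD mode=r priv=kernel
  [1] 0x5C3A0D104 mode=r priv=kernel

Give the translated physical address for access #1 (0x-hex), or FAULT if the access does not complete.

Walk each access:
#0 VA=0x48241C0CD (r,kernel):
  [0] read 0x1C idx=18: raw=0x1F007 flags P=1 W=1 U=1 S=0
  [1] read 0x1F idx=18: raw=0x21007 flags P=1 W=1 U=1 S=0
  [2] read 0x21 idx=28: raw=0x22007 flags P=1 W=1 U=1 S=0
  → PA=0x220CD  (3 entries read)
#1 VA=0x5C3A0D104 (r,kernel):
  [0] read 0x1C idx=23: raw=0x26007 flags P=1 W=1 U=1 S=0
  [1] read 0x26 idx=29: raw=0x29007 flags P=1 W=1 U=1 S=0
  [2] read 0x29 idx=13: raw=0x2C007 flags P=1 W=1 U=1 S=0
  → PA=0x2C104  (3 entries read)

Access #1 PA: 0x2C104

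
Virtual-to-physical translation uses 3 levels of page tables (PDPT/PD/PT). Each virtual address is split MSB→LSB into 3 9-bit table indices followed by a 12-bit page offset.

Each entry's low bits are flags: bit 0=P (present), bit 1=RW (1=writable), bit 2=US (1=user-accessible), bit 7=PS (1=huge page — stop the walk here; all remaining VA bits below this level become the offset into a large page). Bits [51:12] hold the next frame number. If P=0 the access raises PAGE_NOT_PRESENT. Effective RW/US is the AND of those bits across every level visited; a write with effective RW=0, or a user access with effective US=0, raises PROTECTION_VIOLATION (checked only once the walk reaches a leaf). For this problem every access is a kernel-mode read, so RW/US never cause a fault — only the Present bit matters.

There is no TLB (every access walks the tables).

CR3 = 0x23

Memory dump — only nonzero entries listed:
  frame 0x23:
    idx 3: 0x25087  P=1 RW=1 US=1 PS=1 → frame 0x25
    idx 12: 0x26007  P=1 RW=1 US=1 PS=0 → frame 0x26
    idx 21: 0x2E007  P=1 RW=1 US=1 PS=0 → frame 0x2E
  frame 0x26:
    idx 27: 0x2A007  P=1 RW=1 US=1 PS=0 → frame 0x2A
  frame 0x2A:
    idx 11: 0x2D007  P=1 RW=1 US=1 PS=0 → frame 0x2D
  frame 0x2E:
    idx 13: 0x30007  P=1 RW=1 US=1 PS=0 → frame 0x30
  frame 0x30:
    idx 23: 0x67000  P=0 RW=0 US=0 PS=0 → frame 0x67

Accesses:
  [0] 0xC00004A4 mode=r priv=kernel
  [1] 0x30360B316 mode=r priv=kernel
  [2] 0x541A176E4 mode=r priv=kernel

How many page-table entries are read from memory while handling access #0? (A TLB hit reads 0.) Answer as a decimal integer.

Per-access translation:
#0 VA=0xC00004A4 (r,kernel):
  lvl0: tbl 0x23, slot 3 ⇒ 0x25087 (P1/RW1/US1/PS1)
  → PA=0x254A4 (huge @L0)  (1 entries read)
#1 VA=0x30360B316 (r,kernel):
  lvl0: tbl 0x23, slot 12 ⇒ 0x26007 (P1/RW1/US1/PS0)
  lvl1: tbl 0x26, slot 27 ⇒ 0x2A007 (P1/RW1/US1/PS0)
  lvl2: tbl 0x2A, slot 11 ⇒ 0x2D007 (P1/RW1/US1/PS0)
  → PA=0x2D316  (3 entries read)
#2 VA=0x541A176E4 (r,kernel):
  lvl0: tbl 0x23, slot 21 ⇒ 0x2E007 (P1/RW1/US1/PS0)
  lvl1: tbl 0x2E, slot 13 ⇒ 0x30007 (P1/RW1/US1/PS0)
  lvl2: tbl 0x30, slot 23 ⇒ 0x67000 (P0/RW0/US0/PS0)
  ⇒ fault: PAGE_NOT_PRESENT  — 3 lookups

Entries read for #0: 1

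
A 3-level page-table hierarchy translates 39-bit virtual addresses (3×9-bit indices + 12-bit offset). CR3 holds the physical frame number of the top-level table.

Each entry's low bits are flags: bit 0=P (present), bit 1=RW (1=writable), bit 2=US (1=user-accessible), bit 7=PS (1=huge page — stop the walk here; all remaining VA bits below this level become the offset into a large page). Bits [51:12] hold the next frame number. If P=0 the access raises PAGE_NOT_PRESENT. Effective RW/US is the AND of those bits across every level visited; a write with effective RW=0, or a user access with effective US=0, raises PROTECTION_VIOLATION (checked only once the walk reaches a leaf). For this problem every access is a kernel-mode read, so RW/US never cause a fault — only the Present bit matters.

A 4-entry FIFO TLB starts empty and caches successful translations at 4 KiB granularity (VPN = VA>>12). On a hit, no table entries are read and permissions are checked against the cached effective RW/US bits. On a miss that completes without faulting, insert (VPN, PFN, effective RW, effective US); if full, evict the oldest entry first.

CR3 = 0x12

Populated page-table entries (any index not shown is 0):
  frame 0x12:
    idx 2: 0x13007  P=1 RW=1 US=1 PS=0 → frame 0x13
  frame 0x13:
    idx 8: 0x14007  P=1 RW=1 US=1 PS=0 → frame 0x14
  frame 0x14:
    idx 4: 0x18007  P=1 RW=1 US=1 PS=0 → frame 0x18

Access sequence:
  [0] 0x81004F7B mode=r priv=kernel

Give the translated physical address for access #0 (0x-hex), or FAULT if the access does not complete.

Trace:
#0 VA=0x81004F7B (r,kernel):
  [0] read 0x12 idx=2: raw=0x13007 flags P=1 W=1 U=1 S=0
  [1] read 0x13 idx=8: raw=0x14007 flags P=1 W=1 U=1 S=0
  [2] read 0x14 idx=4: raw=0x18007 flags P=1 W=1 U=1 S=0
  ⇒ phys 0x18F7B  [3 reads]

Access #0 PA: 0x18F7B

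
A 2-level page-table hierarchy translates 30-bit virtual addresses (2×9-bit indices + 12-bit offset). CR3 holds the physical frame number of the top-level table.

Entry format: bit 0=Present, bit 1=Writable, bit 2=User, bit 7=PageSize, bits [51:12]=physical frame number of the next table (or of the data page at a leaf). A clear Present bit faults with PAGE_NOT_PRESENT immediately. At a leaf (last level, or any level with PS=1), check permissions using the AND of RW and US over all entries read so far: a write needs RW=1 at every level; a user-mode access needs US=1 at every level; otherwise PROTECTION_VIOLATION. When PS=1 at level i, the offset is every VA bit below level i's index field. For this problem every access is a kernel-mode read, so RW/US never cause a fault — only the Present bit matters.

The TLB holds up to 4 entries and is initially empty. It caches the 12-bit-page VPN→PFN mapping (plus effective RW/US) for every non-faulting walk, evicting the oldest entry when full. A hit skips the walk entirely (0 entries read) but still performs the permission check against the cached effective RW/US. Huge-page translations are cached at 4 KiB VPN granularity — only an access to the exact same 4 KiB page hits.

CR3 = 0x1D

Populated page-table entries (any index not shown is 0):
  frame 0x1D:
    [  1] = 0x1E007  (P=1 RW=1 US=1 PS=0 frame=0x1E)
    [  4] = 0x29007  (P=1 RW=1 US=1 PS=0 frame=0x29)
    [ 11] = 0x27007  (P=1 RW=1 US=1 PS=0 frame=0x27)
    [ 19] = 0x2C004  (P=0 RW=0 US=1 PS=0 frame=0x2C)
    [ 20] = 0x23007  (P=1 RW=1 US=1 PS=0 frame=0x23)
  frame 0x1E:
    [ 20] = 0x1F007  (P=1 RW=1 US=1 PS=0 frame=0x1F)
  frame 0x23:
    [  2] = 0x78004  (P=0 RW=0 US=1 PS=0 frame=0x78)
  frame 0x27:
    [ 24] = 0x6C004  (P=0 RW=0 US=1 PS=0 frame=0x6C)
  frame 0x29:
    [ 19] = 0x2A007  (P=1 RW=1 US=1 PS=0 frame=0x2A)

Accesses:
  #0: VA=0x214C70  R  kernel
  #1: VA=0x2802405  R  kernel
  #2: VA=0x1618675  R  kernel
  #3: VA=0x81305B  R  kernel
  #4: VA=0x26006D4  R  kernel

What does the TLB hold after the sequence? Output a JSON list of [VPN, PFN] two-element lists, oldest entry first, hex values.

Trace:
#0 VA=0x214C70 (r,kernel):
  L0: frame=0x1D idx=1 entry=0x1E007 [P=1 RW=1 US=1 PS=0]
  L1: frame=0x1E idx=20 entry=0x1F007 [P=1 RW=1 US=1 PS=0]
  → PA=0x1FC70  (2 entries read)
#1 VA=0x2802405 (r,kernel):
  L0: frame=0x1D idx=20 entry=0x23007 [P=1 RW=1 US=1 PS=0]
  L1: frame=0x23 idx=2 entry=0x78004 [P=0 RW=0 US=1 PS=0]
  ⇒ fault: PAGE_NOT_PRESENT  — 2 lookups
#2 VA=0x1618675 (r,kernel):
  L0: frame=0x1D idx=11 entry=0x27007 [P=1 RW=1 US=1 PS=0]
  L1: frame=0x27 idx=24 entry=0x6C004 [P=0 RW=0 US=1 PS=0]
  ⇒ fault: PAGE_NOT_PRESENT  — 2 lookups
#3 VA=0x81305B (r,kernel):
  L0: frame=0x1D idx=4 entry=0x29007 [P=1 RW=1 US=1 PS=0]
  L1: frame=0x29 idx=19 entry=0x2A007 [P=1 RW=1 US=1 PS=0]
  → PA=0x2A05B  (2 entries read)
#4 VA=0x26006D4 (r,kernel):
  L0: frame=0x1D idx=19 entry=0x2C004 [P=0 RW=0 US=1 PS=0]
  ⇒ fault: PAGE_NOT_PRESENT  — 1 lookups

TLB: [["0x214", "0x1F"], ["0x813", "0x2A"]]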